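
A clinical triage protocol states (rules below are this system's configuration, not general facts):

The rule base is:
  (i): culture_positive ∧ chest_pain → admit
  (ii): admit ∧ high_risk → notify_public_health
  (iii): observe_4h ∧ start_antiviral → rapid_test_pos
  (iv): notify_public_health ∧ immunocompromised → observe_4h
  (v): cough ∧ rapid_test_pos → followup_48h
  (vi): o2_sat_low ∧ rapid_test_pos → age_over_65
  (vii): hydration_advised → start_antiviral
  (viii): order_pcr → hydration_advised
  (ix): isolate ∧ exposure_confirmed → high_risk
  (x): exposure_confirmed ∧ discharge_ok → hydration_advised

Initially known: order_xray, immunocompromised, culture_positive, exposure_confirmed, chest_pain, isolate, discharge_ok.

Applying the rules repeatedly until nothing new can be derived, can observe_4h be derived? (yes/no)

Round 1: (i) [culture_positive ∧ chest_pain → admit]; (ix) [isolate ∧ exposure_confirmed → high_risk]; (x) [exposure_confirmed ∧ discharge_ok → hydration_advised]. New: admit, high_risk, hydration_advised.
Round 2: (ii) [admit ∧ high_risk → notify_public_health]; (vii) [hydration_advised → start_antiviral]. New: notify_public_health, start_antiviral.
Round 3: (iv) [notify_public_health ∧ immunocompromised → observe_4h]. New: observe_4h.
Round 4: (iii) [observe_4h ∧ start_antiviral → rapid_test_pos]. New: rapid_test_pos.
observe_4h appears in round 3, so it is derivable.

yes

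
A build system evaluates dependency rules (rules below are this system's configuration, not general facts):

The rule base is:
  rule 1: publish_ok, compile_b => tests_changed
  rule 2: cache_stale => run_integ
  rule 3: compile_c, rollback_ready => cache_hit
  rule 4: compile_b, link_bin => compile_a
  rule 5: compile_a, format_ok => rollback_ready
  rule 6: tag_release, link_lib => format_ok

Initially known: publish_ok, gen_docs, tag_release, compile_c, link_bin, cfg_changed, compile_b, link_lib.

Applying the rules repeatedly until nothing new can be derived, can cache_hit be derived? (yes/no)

yes

[1] rule 1 [publish_ok, compile_b => tests_changed]; rule 4 [compile_b, link_bin => compile_a]; rule 6 [tag_release, link_lib => format_ok]. ⇒ new: tests_changed, compile_a, format_ok.
[2] rule 5 [compile_a, format_ok => rollback_ready]. ⇒ new: rollback_ready.
[3] rule 3 [compile_c, rollback_ready => cache_hit]. ⇒ new: cache_hit.
cache_hit appears in round 3, so it is derivable.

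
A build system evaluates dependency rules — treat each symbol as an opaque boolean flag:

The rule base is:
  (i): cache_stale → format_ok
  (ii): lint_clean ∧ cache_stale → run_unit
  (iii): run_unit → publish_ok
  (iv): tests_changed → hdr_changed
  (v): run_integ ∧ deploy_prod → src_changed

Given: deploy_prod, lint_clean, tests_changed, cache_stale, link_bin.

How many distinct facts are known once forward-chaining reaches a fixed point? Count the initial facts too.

9

[1] (i) [cache_stale → format_ok]; (ii) [lint_clean ∧ cache_stale → run_unit]; (iv) [tests_changed → hdr_changed]. ⇒ new: format_ok, run_unit, hdr_changed.
[2] (iii) [run_unit → publish_ok]. ⇒ new: publish_ok.
Closure: {cache_stale, deploy_prod, format_ok, hdr_changed, link_bin, lint_clean, publish_ok, run_unit, tests_changed} — 9 facts.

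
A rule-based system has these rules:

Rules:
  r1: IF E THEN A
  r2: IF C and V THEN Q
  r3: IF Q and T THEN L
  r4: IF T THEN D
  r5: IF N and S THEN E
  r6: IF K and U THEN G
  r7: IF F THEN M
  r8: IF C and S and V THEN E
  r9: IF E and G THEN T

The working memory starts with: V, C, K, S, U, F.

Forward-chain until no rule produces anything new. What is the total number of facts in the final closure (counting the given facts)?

Round 1: r2 [IF C and V THEN Q]; r6 [IF K and U THEN G]; r7 [IF F THEN M]; r8 [IF C and S and V THEN E]. New: Q, G, M, E.
Round 2: r1 [IF E THEN A]; r9 [IF E and G THEN T]. New: A, T.
Round 3: r3 [IF Q and T THEN L]; r4 [IF T THEN D]. New: L, D.
Closure: {A, C, D, E, F, G, K, L, M, Q, S, T, U, V} — 14 facts.

14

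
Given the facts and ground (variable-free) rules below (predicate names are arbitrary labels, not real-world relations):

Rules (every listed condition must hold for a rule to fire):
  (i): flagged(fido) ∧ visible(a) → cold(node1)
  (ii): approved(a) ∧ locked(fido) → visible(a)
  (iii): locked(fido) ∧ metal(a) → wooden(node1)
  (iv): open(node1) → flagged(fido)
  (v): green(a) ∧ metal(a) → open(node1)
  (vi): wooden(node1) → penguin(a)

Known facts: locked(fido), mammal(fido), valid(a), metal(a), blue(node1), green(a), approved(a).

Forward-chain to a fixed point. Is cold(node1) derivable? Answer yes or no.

Round 1: (ii) [approved(a) ∧ locked(fido) → visible(a)]; (iii) [locked(fido) ∧ metal(a) → wooden(node1)]; (v) [green(a) ∧ metal(a) → open(node1)]. New: visible(a), wooden(node1), open(node1).
Round 2: (iv) [open(node1) → flagged(fido)]; (vi) [wooden(node1) → penguin(a)]. New: flagged(fido), penguin(a).
Round 3: (i) [flagged(fido) ∧ visible(a) → cold(node1)]. New: cold(node1).
cold(node1) appears in round 3, so it is derivable.

yes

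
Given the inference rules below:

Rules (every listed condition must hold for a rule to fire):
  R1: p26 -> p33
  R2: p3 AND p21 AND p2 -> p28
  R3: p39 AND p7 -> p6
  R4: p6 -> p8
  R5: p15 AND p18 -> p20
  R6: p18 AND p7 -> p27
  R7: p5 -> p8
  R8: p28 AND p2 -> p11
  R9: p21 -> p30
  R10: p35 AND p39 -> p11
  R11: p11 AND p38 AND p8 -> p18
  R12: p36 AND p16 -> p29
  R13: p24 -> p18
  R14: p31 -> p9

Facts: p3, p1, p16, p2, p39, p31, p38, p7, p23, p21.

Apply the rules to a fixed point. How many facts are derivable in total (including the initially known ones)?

Round 1: R2 [p3 AND p21 AND p2 -> p28]; R3 [p39 AND p7 -> p6]; R9 [p21 -> p30]; R14 [p31 -> p9]. New: p28, p6, p30, p9.
Round 2: R4 [p6 -> p8]; R8 [p28 AND p2 -> p11]. New: p8, p11.
Round 3: R11 [p11 AND p38 AND p8 -> p18]. New: p18.
Round 4: R6 [p18 AND p7 -> p27]. New: p27.
Closure: {p1, p11, p16, p18, p2, p21, p23, p27, p28, p3, p30, p31, p38, p39, p6, p7, p8, p9} — 18 facts.

18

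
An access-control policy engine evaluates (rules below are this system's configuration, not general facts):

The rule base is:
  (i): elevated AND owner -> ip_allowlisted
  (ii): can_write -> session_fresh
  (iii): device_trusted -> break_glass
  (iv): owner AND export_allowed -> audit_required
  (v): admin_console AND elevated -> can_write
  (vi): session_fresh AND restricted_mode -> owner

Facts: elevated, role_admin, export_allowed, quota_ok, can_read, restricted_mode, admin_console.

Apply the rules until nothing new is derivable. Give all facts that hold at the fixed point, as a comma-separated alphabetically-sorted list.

Round 1: (v) [admin_console AND elevated -> can_write]. New: can_write.
Round 2: (ii) [can_write -> session_fresh]. New: session_fresh.
Round 3: (vi) [session_fresh AND restricted_mode -> owner]. New: owner.
Round 4: (i) [elevated AND owner -> ip_allowlisted]; (iv) [owner AND export_allowed -> audit_required]. New: ip_allowlisted, audit_required.

admin_console, audit_required, can_read, can_write, elevated, export_allowed, ip_allowlisted, owner, quota_ok, restricted_mode, role_admin, session_fresh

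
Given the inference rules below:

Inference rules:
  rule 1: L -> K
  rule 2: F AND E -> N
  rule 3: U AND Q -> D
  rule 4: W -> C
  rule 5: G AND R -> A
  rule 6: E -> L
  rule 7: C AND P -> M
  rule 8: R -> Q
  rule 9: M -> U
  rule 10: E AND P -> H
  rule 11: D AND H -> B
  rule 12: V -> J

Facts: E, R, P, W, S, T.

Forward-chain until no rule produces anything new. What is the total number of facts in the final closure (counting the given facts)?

Round 1: rule 4 [W -> C]; rule 6 [E -> L]; rule 8 [R -> Q]; rule 10 [E AND P -> H]. Adds C, L, Q, H.
Round 2: rule 1 [L -> K]; rule 7 [C AND P -> M]. Adds K, M.
Round 3: rule 9 [M -> U]. Adds U.
Round 4: rule 3 [U AND Q -> D]. Adds D.
Round 5: rule 11 [D AND H -> B]. Adds B.
Closure: {B, C, D, E, H, K, L, M, P, Q, R, S, T, U, W} — 15 facts.

15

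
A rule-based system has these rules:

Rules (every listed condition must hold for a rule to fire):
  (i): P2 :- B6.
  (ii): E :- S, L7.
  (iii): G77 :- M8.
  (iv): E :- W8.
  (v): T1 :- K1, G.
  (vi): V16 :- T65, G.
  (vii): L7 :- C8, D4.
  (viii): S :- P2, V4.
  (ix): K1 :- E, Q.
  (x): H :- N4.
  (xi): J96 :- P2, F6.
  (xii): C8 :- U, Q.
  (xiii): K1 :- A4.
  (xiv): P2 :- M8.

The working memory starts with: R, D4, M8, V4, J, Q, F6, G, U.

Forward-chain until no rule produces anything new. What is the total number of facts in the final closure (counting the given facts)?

Round 1: (iii) [G77 :- M8.]; (xii) [C8 :- U, Q.]; (xiv) [P2 :- M8.]. New: G77, C8, P2.
Round 2: (vii) [L7 :- C8, D4.]; (viii) [S :- P2, V4.]; (xi) [J96 :- P2, F6.]. New: L7, S, J96.
Round 3: (ii) [E :- S, L7.]. New: E.
Round 4: (ix) [K1 :- E, Q.]. New: K1.
Round 5: (v) [T1 :- K1, G.]. New: T1.
Closure: {C8, D4, E, F6, G, G77, J, J96, K1, L7, M8, P2, Q, R, S, T1, U, V4} — 18 facts.

18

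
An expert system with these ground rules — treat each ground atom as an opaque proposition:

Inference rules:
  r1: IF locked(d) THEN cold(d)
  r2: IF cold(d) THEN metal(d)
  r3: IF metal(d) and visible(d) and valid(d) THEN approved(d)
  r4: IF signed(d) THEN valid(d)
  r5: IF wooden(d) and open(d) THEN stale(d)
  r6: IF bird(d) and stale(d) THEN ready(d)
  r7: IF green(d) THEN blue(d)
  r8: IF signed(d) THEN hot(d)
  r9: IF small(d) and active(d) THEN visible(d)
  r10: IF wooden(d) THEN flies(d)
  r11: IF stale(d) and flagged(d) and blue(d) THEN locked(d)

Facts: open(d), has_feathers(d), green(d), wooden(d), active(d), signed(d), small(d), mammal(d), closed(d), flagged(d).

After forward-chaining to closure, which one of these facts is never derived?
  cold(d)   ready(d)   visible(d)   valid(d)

Round 1: r4 [IF signed(d) THEN valid(d)]; r5 [IF wooden(d) and open(d) THEN stale(d)]; r7 [IF green(d) THEN blue(d)]; r8 [IF signed(d) THEN hot(d)]; r9 [IF small(d) and active(d) THEN visible(d)]; r10 [IF wooden(d) THEN flies(d)]. Adds valid(d), stale(d), blue(d), hot(d), visible(d), flies(d).
Round 2: r11 [IF stale(d) and flagged(d) and blue(d) THEN locked(d)]. Adds locked(d).
Round 3: r1 [IF locked(d) THEN cold(d)]. Adds cold(d).
Round 4: r2 [IF cold(d) THEN metal(d)]. Adds metal(d).
Round 5: r3 [IF metal(d) and visible(d) and valid(d) THEN approved(d)]. Adds approved(d).
Derived: valid(d) (round 1), visible(d) (round 1), cold(d) (round 3). ready(d) never appears in any round.

ready(d)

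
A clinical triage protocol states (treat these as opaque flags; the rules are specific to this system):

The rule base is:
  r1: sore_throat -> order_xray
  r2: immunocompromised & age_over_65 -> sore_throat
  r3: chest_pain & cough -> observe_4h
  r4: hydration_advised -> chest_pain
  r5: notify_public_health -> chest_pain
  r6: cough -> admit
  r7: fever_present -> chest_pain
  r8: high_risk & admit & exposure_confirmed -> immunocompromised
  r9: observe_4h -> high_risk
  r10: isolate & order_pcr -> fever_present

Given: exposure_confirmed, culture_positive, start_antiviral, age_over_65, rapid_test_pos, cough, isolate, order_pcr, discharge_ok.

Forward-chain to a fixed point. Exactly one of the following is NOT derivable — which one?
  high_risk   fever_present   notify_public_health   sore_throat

Round 1: r6 [cough -> admit]; r10 [isolate & order_pcr -> fever_present]. Adds admit, fever_present.
Round 2: r7 [fever_present -> chest_pain]. Adds chest_pain.
Round 3: r3 [chest_pain & cough -> observe_4h]. Adds observe_4h.
Round 4: r9 [observe_4h -> high_risk]. Adds high_risk.
Round 5: r8 [high_risk & admit & exposure_confirmed -> immunocompromised]. Adds immunocompromised.
Round 6: r2 [immunocompromised & age_over_65 -> sore_throat]. Adds sore_throat.
Round 7: r1 [sore_throat -> order_xray]. Adds order_xray.
Derived: fever_present (round 1), sore_throat (round 6), high_risk (round 4). notify_public_health never appears in any round.

notify_public_health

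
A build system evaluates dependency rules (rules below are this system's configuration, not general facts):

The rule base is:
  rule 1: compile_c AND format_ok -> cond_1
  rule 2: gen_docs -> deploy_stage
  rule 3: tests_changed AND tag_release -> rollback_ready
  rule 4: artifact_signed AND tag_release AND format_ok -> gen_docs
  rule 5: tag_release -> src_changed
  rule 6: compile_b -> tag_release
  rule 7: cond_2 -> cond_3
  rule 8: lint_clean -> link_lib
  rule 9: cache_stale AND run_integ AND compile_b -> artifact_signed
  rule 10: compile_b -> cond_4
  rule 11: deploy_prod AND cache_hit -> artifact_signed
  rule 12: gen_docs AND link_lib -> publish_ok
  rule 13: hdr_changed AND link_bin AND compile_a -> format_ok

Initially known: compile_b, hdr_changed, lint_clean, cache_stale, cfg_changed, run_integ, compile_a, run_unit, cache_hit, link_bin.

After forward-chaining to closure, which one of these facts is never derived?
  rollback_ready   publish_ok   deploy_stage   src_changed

rollback_ready

Round 1 fires rule 6, rule 8, rule 9, rule 10, rule 13, giving tag_release, link_lib, artifact_signed, cond_4, format_ok.
Round 2 fires rule 4, rule 5, giving gen_docs, src_changed.
Round 3 fires rule 2, rule 12, giving deploy_stage, publish_ok.
Derived: publish_ok (round 3), deploy_stage (round 3), src_changed (round 2). rollback_ready never appears in any round.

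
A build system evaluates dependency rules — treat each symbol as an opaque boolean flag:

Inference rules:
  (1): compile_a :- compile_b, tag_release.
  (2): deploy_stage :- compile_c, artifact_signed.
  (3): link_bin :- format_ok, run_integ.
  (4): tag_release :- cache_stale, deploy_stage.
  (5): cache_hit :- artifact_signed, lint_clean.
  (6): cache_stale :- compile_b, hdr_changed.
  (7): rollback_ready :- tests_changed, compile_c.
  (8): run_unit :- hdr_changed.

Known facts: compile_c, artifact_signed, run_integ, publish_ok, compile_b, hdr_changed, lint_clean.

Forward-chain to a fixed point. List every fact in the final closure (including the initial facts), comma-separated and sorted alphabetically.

Round 1: (2) [deploy_stage :- compile_c, artifact_signed.]; (5) [cache_hit :- artifact_signed, lint_clean.]; (6) [cache_stale :- compile_b, hdr_changed.]; (8) [run_unit :- hdr_changed.]. New: deploy_stage, cache_hit, cache_stale, run_unit.
Round 2: (4) [tag_release :- cache_stale, deploy_stage.]. New: tag_release.
Round 3: (1) [compile_a :- compile_b, tag_release.]. New: compile_a.

artifact_signed, cache_hit, cache_stale, compile_a, compile_b, compile_c, deploy_stage, hdr_changed, lint_clean, publish_ok, run_integ, run_unit, tag_release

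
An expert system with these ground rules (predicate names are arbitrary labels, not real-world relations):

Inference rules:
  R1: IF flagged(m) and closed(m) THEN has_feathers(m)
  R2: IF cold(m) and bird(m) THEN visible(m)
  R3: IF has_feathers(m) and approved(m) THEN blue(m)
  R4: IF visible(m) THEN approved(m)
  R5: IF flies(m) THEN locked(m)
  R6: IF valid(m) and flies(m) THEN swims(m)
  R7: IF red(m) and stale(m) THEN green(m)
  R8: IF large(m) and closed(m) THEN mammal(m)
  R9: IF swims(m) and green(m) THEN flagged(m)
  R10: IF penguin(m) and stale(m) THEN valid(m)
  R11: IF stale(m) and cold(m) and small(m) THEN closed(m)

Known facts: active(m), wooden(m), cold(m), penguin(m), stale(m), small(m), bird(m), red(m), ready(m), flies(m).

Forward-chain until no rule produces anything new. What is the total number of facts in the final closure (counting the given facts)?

20

Round 1: R2 [IF cold(m) and bird(m) THEN visible(m)]; R5 [IF flies(m) THEN locked(m)]; R7 [IF red(m) and stale(m) THEN green(m)]; R10 [IF penguin(m) and stale(m) THEN valid(m)]; R11 [IF stale(m) and cold(m) and small(m) THEN closed(m)]. Adds visible(m), locked(m), green(m), valid(m), closed(m).
Round 2: R4 [IF visible(m) THEN approved(m)]; R6 [IF valid(m) and flies(m) THEN swims(m)]. Adds approved(m), swims(m).
Round 3: R9 [IF swims(m) and green(m) THEN flagged(m)]. Adds flagged(m).
Round 4: R1 [IF flagged(m) and closed(m) THEN has_feathers(m)]. Adds has_feathers(m).
Round 5: R3 [IF has_feathers(m) and approved(m) THEN blue(m)]. Adds blue(m).
Closure: {active(m), approved(m), bird(m), blue(m), closed(m), cold(m), flagged(m), flies(m), green(m), has_feathers(m), locked(m), penguin(m), ready(m), red(m), small(m), stale(m), swims(m), valid(m), visible(m), wooden(m)} — 20 facts.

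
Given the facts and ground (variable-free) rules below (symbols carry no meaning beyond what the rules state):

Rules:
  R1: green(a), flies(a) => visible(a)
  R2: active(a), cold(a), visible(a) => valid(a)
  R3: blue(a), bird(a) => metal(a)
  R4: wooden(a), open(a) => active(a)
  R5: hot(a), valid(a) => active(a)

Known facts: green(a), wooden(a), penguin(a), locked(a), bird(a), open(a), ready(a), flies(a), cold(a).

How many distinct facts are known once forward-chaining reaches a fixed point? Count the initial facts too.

12

Round 1 fires R1, R4, giving visible(a), active(a).
Round 2 fires R2, giving valid(a).
Closure: {active(a), bird(a), cold(a), flies(a), green(a), locked(a), open(a), penguin(a), ready(a), valid(a), visible(a), wooden(a)} — 12 facts.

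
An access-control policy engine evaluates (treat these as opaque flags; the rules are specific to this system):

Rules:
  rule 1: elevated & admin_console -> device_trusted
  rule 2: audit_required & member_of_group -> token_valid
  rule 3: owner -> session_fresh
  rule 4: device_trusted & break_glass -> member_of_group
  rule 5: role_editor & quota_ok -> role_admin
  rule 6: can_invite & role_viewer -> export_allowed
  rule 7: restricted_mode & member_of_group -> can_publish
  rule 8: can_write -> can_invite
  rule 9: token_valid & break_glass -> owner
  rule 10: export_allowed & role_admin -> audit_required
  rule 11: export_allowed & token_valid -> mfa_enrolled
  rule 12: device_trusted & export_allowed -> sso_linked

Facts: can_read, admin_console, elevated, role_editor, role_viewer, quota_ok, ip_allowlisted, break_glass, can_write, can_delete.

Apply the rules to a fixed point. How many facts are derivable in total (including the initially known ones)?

Round 1 — rule 1, rule 5, rule 8, derive device_trusted, role_admin, can_invite.
Round 2 — rule 4, rule 6, derive member_of_group, export_allowed.
Round 3 — rule 10, rule 12, derive audit_required, sso_linked.
Round 4 — rule 2, derive token_valid.
Round 5 — rule 9, rule 11, derive owner, mfa_enrolled.
Round 6 — rule 3, derive session_fresh.
Closure: {admin_console, audit_required, break_glass, can_delete, can_invite, can_read, can_write, device_trusted, elevated, export_allowed, ip_allowlisted, member_of_group, mfa_enrolled, owner, quota_ok, role_admin, role_editor, role_viewer, session_fresh, sso_linked, token_valid} — 21 facts.

21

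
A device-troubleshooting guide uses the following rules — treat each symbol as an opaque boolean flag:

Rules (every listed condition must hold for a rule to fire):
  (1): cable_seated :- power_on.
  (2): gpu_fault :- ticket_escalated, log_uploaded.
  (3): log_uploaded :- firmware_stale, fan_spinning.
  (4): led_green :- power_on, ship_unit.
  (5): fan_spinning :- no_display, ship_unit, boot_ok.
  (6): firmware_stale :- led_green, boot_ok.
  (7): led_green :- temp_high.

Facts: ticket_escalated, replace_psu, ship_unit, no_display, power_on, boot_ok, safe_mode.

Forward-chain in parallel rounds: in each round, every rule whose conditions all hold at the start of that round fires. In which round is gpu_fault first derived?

[1] (1) [cable_seated :- power_on.]; (4) [led_green :- power_on, ship_unit.]; (5) [fan_spinning :- no_display, ship_unit, boot_ok.]. ⇒ new: cable_seated, led_green, fan_spinning.
[2] (6) [firmware_stale :- led_green, boot_ok.]. ⇒ new: firmware_stale.
[3] (3) [log_uploaded :- firmware_stale, fan_spinning.]. ⇒ new: log_uploaded.
[4] (2) [gpu_fault :- ticket_escalated, log_uploaded.]. ⇒ new: gpu_fault.
gpu_fault first appears in round 4.

4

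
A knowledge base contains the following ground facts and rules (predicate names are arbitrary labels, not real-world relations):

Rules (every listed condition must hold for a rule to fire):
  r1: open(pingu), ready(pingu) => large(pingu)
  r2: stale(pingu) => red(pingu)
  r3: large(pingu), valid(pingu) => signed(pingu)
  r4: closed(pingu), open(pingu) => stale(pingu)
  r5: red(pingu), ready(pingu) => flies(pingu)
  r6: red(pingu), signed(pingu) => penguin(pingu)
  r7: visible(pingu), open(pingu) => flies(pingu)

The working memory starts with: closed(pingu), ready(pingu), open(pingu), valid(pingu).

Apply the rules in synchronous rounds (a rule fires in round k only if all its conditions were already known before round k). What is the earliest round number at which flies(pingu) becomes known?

3

Round 1 fires r1, r4, giving large(pingu), stale(pingu).
Round 2 fires r2, r3, giving red(pingu), signed(pingu).
Round 3 fires r5, r6, giving flies(pingu), penguin(pingu).
flies(pingu) first appears in round 3.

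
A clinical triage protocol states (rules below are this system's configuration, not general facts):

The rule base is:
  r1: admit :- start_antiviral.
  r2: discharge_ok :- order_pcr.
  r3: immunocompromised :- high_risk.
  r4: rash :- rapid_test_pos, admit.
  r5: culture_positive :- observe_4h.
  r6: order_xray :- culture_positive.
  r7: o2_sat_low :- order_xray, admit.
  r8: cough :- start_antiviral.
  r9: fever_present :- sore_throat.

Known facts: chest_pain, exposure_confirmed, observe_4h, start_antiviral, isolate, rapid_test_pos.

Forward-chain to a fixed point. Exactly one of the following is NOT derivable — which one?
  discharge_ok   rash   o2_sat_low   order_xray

discharge_ok

Round 1 — r1, r5, r8, derive admit, culture_positive, cough.
Round 2 — r4, r6, derive rash, order_xray.
Round 3 — r7, derive o2_sat_low.
Derived: o2_sat_low (round 3), rash (round 2), order_xray (round 2). discharge_ok never appears in any round.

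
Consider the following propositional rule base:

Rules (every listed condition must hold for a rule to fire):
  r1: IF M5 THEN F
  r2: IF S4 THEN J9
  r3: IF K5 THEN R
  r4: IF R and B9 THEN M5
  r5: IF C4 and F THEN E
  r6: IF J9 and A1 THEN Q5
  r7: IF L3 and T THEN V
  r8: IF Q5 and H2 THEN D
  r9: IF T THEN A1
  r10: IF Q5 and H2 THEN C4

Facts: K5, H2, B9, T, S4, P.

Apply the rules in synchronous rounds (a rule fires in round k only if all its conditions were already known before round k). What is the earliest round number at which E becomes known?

Round 1: r2 [IF S4 THEN J9]; r3 [IF K5 THEN R]; r9 [IF T THEN A1]. Adds J9, R, A1.
Round 2: r4 [IF R and B9 THEN M5]; r6 [IF J9 and A1 THEN Q5]. Adds M5, Q5.
Round 3: r1 [IF M5 THEN F]; r8 [IF Q5 and H2 THEN D]; r10 [IF Q5 and H2 THEN C4]. Adds F, D, C4.
Round 4: r5 [IF C4 and F THEN E]. Adds E.
E first appears in round 4.

4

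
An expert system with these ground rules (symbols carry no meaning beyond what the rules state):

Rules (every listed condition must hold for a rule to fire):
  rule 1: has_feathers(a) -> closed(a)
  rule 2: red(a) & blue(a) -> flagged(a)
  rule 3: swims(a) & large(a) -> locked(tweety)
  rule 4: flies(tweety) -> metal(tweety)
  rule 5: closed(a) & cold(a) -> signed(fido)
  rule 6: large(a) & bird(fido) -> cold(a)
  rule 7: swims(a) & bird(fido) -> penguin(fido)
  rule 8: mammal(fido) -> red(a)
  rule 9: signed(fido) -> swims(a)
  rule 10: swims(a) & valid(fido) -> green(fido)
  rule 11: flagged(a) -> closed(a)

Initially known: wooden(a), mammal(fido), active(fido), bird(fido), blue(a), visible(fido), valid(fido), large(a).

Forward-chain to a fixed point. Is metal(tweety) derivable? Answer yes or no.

no

Round 1: rule 6 [large(a) & bird(fido) -> cold(a)]; rule 8 [mammal(fido) -> red(a)]. Adds cold(a), red(a).
Round 2: rule 2 [red(a) & blue(a) -> flagged(a)]. Adds flagged(a).
Round 3: rule 11 [flagged(a) -> closed(a)]. Adds closed(a).
Round 4: rule 5 [closed(a) & cold(a) -> signed(fido)]. Adds signed(fido).
Round 5: rule 9 [signed(fido) -> swims(a)]. Adds swims(a).
Round 6: rule 3 [swims(a) & large(a) -> locked(tweety)]; rule 7 [swims(a) & bird(fido) -> penguin(fido)]; rule 10 [swims(a) & valid(fido) -> green(fido)]. Adds locked(tweety), penguin(fido), green(fido).
Fixed point reached. metal(tweety) is concluded only by rule 4; rule 4 needs flies(tweety) (never derived).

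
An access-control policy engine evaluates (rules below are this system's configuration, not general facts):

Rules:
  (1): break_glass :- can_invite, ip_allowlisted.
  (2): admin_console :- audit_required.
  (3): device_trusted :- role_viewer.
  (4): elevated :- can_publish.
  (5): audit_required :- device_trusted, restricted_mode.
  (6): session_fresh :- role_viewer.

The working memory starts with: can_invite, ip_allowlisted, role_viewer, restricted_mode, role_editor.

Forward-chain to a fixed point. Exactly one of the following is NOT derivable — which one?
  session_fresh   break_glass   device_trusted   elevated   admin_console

elevated

Round 1: (1) [break_glass :- can_invite, ip_allowlisted.]; (3) [device_trusted :- role_viewer.]; (6) [session_fresh :- role_viewer.]. New: break_glass, device_trusted, session_fresh.
Round 2: (5) [audit_required :- device_trusted, restricted_mode.]. New: audit_required.
Round 3: (2) [admin_console :- audit_required.]. New: admin_console.
Derived: session_fresh (round 1), break_glass (round 1), device_trusted (round 1), admin_console (round 3). elevated never appears in any round.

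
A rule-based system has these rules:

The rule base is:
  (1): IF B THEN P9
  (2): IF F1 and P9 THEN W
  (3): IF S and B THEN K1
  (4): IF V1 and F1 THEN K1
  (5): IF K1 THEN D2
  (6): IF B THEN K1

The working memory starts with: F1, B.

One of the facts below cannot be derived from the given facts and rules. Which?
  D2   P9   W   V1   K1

V1

[1] (1) [IF B THEN P9]; (6) [IF B THEN K1]. ⇒ new: P9, K1.
[2] (2) [IF F1 and P9 THEN W]; (5) [IF K1 THEN D2]. ⇒ new: W, D2.
Derived: P9 (round 1), W (round 2), D2 (round 2), K1 (round 1). V1 never appears in any round.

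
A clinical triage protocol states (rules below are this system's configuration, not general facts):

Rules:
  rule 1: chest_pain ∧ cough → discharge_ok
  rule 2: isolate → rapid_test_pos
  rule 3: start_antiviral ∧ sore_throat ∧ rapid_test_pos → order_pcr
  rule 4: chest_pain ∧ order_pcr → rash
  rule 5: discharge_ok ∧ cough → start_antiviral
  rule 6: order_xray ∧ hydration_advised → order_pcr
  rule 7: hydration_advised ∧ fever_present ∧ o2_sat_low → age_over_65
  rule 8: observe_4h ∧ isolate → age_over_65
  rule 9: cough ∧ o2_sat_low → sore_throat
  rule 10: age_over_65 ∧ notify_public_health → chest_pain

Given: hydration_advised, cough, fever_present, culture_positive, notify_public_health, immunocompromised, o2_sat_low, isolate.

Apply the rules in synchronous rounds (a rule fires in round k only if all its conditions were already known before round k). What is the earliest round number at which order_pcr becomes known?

Round 1 — rule 2, rule 7, rule 9, derive rapid_test_pos, age_over_65, sore_throat.
Round 2 — rule 10, derive chest_pain.
Round 3 — rule 1, derive discharge_ok.
Round 4 — rule 5, derive start_antiviral.
Round 5 — rule 3, derive order_pcr.
order_pcr first appears in round 5.

5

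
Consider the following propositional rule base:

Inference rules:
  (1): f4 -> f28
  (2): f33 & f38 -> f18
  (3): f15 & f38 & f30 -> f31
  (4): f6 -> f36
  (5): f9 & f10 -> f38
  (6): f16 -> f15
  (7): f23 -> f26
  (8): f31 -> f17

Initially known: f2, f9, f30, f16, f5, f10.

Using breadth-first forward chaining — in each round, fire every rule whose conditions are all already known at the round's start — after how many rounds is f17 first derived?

3

[1] (5) [f9 & f10 -> f38]; (6) [f16 -> f15]. ⇒ new: f38, f15.
[2] (3) [f15 & f38 & f30 -> f31]. ⇒ new: f31.
[3] (8) [f31 -> f17]. ⇒ new: f17.
f17 first appears in round 3.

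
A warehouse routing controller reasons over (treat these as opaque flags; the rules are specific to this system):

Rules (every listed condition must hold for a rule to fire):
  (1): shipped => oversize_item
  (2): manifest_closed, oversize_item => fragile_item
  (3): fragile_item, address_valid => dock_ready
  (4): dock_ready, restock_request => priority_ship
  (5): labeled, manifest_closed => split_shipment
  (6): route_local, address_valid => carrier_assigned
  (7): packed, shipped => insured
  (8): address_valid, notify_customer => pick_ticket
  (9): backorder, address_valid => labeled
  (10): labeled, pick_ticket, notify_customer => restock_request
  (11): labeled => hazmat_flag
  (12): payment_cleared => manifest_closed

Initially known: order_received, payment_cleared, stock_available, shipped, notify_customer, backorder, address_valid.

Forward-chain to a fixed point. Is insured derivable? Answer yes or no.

Round 1 — (1), (8), (9), (12), derive oversize_item, pick_ticket, labeled, manifest_closed.
Round 2 — (2), (5), (10), (11), derive fragile_item, split_shipment, restock_request, hazmat_flag.
Round 3 — (3), derive dock_ready.
Round 4 — (4), derive priority_ship.
Fixed point reached. insured is concluded only by (7); (7) needs packed (never derived).

no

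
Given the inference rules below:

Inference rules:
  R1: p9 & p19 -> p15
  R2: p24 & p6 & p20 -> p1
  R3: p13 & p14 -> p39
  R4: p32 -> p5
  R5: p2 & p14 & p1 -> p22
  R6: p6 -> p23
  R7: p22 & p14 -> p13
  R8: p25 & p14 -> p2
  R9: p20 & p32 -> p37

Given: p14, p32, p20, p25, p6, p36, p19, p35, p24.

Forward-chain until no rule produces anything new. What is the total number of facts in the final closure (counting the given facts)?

17

Round 1: R2 [p24 & p6 & p20 -> p1]; R4 [p32 -> p5]; R6 [p6 -> p23]; R8 [p25 & p14 -> p2]; R9 [p20 & p32 -> p37]. Adds p1, p5, p23, p2, p37.
Round 2: R5 [p2 & p14 & p1 -> p22]. Adds p22.
Round 3: R7 [p22 & p14 -> p13]. Adds p13.
Round 4: R3 [p13 & p14 -> p39]. Adds p39.
Closure: {p1, p13, p14, p19, p2, p20, p22, p23, p24, p25, p32, p35, p36, p37, p39, p5, p6} — 17 facts.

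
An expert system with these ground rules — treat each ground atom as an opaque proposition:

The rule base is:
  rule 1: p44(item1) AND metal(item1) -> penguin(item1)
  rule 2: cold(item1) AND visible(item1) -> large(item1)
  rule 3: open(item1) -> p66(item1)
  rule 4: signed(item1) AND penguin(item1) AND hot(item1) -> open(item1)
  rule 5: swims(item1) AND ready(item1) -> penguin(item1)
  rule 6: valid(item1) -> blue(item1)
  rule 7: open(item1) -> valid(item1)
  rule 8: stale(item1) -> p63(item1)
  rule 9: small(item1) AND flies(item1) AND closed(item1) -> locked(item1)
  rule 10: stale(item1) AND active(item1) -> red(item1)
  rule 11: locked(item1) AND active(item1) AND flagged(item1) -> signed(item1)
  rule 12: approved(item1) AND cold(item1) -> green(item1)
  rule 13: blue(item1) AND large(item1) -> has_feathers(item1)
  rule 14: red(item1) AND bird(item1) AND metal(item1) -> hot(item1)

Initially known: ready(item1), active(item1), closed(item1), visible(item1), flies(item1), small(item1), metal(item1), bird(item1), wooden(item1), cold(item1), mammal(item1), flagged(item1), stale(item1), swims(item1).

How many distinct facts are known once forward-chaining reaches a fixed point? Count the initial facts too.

26

Round 1: rule 2 [cold(item1) AND visible(item1) -> large(item1)]; rule 5 [swims(item1) AND ready(item1) -> penguin(item1)]; rule 8 [stale(item1) -> p63(item1)]; rule 9 [small(item1) AND flies(item1) AND closed(item1) -> locked(item1)]; rule 10 [stale(item1) AND active(item1) -> red(item1)]. Adds large(item1), penguin(item1), p63(item1), locked(item1), red(item1).
Round 2: rule 11 [locked(item1) AND active(item1) AND flagged(item1) -> signed(item1)]; rule 14 [red(item1) AND bird(item1) AND metal(item1) -> hot(item1)]. Adds signed(item1), hot(item1).
Round 3: rule 4 [signed(item1) AND penguin(item1) AND hot(item1) -> open(item1)]. Adds open(item1).
Round 4: rule 3 [open(item1) -> p66(item1)]; rule 7 [open(item1) -> valid(item1)]. Adds p66(item1), valid(item1).
Round 5: rule 6 [valid(item1) -> blue(item1)]. Adds blue(item1).
Round 6: rule 13 [blue(item1) AND large(item1) -> has_feathers(item1)]. Adds has_feathers(item1).
Closure: {active(item1), bird(item1), blue(item1), closed(item1), cold(item1), flagged(item1), flies(item1), has_feathers(item1), hot(item1), large(item1), locked(item1), mammal(item1), metal(item1), open(item1), p63(item1), p66(item1), penguin(item1), ready(item1), red(item1), signed(item1), small(item1), stale(item1), swims(item1), valid(item1), visible(item1), wooden(item1)} — 26 facts.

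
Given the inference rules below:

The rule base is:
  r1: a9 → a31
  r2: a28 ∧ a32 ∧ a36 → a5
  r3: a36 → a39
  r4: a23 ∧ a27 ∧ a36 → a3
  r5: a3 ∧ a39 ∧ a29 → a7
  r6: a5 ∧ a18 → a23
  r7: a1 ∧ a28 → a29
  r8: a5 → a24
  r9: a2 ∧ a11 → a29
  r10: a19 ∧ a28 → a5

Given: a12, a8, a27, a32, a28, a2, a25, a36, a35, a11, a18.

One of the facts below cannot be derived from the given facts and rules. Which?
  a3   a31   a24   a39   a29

a31

Round 1 — r2, r3, r9, derive a5, a39, a29.
Round 2 — r6, r8, derive a23, a24.
Round 3 — r4, derive a3.
Round 4 — r5, derive a7.
Derived: a3 (round 3), a39 (round 1), a29 (round 1), a24 (round 2). a31 never appears in any round.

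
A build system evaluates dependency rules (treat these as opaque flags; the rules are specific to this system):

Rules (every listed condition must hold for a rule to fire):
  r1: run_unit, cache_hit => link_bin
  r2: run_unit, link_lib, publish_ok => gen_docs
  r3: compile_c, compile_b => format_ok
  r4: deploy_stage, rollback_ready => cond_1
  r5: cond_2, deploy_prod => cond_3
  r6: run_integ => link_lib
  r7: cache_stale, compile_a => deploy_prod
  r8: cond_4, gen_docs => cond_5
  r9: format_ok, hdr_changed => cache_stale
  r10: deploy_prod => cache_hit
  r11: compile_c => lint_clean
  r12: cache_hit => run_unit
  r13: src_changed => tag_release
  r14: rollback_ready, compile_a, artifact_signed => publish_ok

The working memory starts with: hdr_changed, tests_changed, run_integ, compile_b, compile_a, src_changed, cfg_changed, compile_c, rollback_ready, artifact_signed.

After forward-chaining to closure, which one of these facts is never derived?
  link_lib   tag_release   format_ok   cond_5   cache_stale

Round 1: r3 [compile_c, compile_b => format_ok]; r6 [run_integ => link_lib]; r11 [compile_c => lint_clean]; r13 [src_changed => tag_release]; r14 [rollback_ready, compile_a, artifact_signed => publish_ok]. Adds format_ok, link_lib, lint_clean, tag_release, publish_ok.
Round 2: r9 [format_ok, hdr_changed => cache_stale]. Adds cache_stale.
Round 3: r7 [cache_stale, compile_a => deploy_prod]. Adds deploy_prod.
Round 4: r10 [deploy_prod => cache_hit]. Adds cache_hit.
Round 5: r12 [cache_hit => run_unit]. Adds run_unit.
Round 6: r1 [run_unit, cache_hit => link_bin]; r2 [run_unit, link_lib, publish_ok => gen_docs]. Adds link_bin, gen_docs.
Derived: cache_stale (round 2), tag_release (round 1), format_ok (round 1), link_lib (round 1). cond_5 never appears in any round.

cond_5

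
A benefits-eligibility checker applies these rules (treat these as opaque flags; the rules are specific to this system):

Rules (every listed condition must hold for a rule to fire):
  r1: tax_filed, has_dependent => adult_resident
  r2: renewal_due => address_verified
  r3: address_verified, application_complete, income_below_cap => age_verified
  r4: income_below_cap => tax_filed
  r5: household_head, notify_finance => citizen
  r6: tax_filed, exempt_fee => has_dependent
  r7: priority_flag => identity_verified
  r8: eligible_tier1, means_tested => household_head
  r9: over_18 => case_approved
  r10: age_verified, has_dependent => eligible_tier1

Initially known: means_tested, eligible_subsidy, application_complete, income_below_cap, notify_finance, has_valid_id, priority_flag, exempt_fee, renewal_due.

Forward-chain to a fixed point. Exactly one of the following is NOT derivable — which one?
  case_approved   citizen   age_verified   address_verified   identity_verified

case_approved

Round 1 — r2, r4, r7, derive address_verified, tax_filed, identity_verified.
Round 2 — r3, r6, derive age_verified, has_dependent.
Round 3 — r1, r10, derive adult_resident, eligible_tier1.
Round 4 — r8, derive household_head.
Round 5 — r5, derive citizen.
Derived: address_verified (round 1), identity_verified (round 1), age_verified (round 2), citizen (round 5). case_approved never appears in any round.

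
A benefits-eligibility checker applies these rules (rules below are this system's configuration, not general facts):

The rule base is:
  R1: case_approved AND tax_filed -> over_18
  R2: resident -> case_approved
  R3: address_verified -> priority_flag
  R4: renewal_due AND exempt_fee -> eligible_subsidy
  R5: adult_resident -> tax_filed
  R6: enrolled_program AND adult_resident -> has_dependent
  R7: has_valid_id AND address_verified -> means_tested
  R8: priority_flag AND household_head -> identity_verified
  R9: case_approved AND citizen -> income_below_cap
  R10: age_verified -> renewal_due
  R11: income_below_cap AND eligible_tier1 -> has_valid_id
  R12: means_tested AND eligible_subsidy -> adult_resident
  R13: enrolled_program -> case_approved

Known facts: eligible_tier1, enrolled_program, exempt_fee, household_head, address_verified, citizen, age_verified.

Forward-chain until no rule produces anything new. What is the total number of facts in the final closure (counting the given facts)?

Round 1 fires R3, R10, R13, giving priority_flag, renewal_due, case_approved.
Round 2 fires R4, R8, R9, giving eligible_subsidy, identity_verified, income_below_cap.
Round 3 fires R11, giving has_valid_id.
Round 4 fires R7, giving means_tested.
Round 5 fires R12, giving adult_resident.
Round 6 fires R5, R6, giving tax_filed, has_dependent.
Round 7 fires R1, giving over_18.
Closure: {address_verified, adult_resident, age_verified, case_approved, citizen, eligible_subsidy, eligible_tier1, enrolled_program, exempt_fee, has_dependent, has_valid_id, household_head, identity_verified, income_below_cap, means_tested, over_18, priority_flag, renewal_due, tax_filed} — 19 facts.

19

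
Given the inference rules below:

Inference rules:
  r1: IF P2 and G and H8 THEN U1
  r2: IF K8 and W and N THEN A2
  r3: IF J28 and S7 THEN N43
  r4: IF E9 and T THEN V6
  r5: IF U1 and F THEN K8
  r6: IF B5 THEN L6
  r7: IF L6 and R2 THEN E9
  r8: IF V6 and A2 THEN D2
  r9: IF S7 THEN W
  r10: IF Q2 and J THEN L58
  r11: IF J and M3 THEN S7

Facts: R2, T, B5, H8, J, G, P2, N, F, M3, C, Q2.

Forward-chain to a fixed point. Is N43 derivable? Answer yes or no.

no

Round 1 — r1, r6, r10, r11, derive U1, L6, L58, S7.
Round 2 — r5, r7, r9, derive K8, E9, W.
Round 3 — r2, r4, derive A2, V6.
Round 4 — r8, derive D2.
Fixed point reached. N43 is concluded only by r3; r3 needs J28 (never derived).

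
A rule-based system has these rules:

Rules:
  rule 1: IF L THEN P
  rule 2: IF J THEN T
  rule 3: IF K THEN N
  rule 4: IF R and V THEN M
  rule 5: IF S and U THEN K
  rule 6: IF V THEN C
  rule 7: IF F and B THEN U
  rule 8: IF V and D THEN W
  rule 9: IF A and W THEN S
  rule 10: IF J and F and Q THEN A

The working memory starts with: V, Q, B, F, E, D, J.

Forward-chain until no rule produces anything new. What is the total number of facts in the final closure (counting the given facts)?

[1] rule 2 [IF J THEN T]; rule 6 [IF V THEN C]; rule 7 [IF F and B THEN U]; rule 8 [IF V and D THEN W]; rule 10 [IF J and F and Q THEN A]. ⇒ new: T, C, U, W, A.
[2] rule 9 [IF A and W THEN S]. ⇒ new: S.
[3] rule 5 [IF S and U THEN K]. ⇒ new: K.
[4] rule 3 [IF K THEN N]. ⇒ new: N.
Closure: {A, B, C, D, E, F, J, K, N, Q, S, T, U, V, W} — 15 facts.

15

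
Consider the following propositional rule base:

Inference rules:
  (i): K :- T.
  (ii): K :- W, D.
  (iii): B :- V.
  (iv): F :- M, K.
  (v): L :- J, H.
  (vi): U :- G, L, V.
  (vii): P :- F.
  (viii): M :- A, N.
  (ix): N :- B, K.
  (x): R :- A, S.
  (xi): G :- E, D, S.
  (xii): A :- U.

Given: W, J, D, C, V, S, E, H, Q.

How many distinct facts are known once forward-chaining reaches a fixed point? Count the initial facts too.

Round 1 — (ii), (iii), (v), (xi), derive K, B, L, G.
Round 2 — (vi), (ix), derive U, N.
Round 3 — (xii), derive A.
Round 4 — (viii), (x), derive M, R.
Round 5 — (iv), derive F.
Round 6 — (vii), derive P.
Closure: {A, B, C, D, E, F, G, H, J, K, L, M, N, P, Q, R, S, U, V, W} — 20 facts.

20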